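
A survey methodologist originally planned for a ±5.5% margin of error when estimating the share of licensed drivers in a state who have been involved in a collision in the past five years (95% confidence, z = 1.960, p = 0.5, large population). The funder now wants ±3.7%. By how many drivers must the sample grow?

At ±5.5%: n = 1.960² × 0.2500 / 0.055² ≈ 317.49 → 318.
At ±3.7%: n = 1.960² × 0.2500 / 0.037² ≈ 701.53 → 702.
Additional respondents: 702 − 318 = 384.

384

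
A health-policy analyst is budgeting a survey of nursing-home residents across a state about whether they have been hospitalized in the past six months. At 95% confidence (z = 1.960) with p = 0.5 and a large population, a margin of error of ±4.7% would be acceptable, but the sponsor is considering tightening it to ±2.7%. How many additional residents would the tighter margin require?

883

At ±4.7%: n = 1.960² × 0.2500 / 0.047² ≈ 434.77 → 435.
At ±2.7%: n = 1.960² × 0.2500 / 0.027² ≈ 1317.42 → 1318.
Additional respondents: 1318 − 435 = 883.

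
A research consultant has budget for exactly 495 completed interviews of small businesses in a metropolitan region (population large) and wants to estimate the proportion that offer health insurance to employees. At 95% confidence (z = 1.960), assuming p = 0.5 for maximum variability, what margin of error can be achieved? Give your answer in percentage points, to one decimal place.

SE(p̂) = √[p(1−p)/n] = √[0.2500/495] = 0.02247.
E = z × SE = 1.960 × 0.02247 = 0.04405, or 4.4 percentage points.

4.4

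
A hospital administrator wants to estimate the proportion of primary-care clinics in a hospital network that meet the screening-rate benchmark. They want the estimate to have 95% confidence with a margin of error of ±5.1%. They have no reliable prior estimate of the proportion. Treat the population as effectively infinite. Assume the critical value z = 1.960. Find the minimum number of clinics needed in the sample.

With no prior estimate, use p = 0.5, giving p(1−p) = 0.25.
n = z²·p(1−p)/E² = 1.960² × 0.2500 / 0.051² = 3.8416 × 0.2500 / 0.002601 ≈ 369.24.
Rounding up gives n = 370.

370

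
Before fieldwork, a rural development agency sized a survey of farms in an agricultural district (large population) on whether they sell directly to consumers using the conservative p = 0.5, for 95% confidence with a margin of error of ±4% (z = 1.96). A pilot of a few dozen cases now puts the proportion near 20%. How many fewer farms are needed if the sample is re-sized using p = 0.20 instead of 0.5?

216

Conservative (p = 0.5): n = 1.96² × 0.25 / 0.040² ≈ 600.25 → 601.
Using p = 0.20: p(1−p) = 0.1600, so n = 1.96² × 0.1600 / 0.040² ≈ 384.16 → 385.
Reduction: 601 − 385 = 216.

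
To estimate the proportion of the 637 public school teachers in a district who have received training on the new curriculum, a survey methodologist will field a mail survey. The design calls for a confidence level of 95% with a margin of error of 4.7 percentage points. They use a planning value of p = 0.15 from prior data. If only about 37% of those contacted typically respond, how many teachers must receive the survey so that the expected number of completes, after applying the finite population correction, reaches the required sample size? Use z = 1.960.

Completed interviews needed (unadjusted): n₀ = 1.960² × 0.1275 / 0.047² ≈ 221.73 → 222.
FPC for N = 637: n = 222 / (1 + 221/637) = 222 / 1.3469 ≈ 164.82 → 165.
At a 37% response rate, contacts needed = 165 / 0.37 ≈ 445.95 → 446.

446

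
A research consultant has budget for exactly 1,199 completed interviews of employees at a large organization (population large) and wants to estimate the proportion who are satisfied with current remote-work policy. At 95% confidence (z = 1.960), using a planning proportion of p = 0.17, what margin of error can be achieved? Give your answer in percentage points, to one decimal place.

SE(p̂) = √[p(1−p)/n] = √[0.1411/1199] = 0.01085.
E = z × SE = 1.960 × 0.01085 = 0.02126, or 2.1 percentage points.

2.1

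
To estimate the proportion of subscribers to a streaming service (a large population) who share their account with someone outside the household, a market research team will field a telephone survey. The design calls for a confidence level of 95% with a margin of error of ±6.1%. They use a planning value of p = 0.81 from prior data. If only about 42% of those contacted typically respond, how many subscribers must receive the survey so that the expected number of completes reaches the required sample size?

For 95% confidence, z = 1.960.
Completed interviews needed: n₀ = 1.960² × 0.1539 / 0.061² ≈ 158.89 → 159.
At a 42% response rate, contacts needed = 159 / 0.42 ≈ 378.57 → 379.

379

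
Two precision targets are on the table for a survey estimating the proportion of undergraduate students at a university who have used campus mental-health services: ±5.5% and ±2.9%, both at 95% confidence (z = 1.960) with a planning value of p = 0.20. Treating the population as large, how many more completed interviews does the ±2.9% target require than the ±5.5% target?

At ±5.5%: n = 1.960² × 0.1600 / 0.055² ≈ 203.19 → 204.
At ±2.9%: n = 1.960² × 0.1600 / 0.029² ≈ 730.86 → 731.
Additional respondents: 731 − 204 = 527.

527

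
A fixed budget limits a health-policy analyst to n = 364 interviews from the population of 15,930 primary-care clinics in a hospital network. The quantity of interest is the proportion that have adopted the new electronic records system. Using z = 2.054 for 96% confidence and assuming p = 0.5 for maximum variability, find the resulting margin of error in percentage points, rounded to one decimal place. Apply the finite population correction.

Finite-population factor: (N−n)/(N−1) = (15930−364)/(15930−1) = 0.9772.
SE(p̂) = √[p(1−p)/n · (N−n)/(N−1)] = √[0.2500/364 × 0.9772] = 0.02591.
E = z × SE = 2.054 × 0.02591 = 0.05321 ≈ 5.3 percentage points.

5.3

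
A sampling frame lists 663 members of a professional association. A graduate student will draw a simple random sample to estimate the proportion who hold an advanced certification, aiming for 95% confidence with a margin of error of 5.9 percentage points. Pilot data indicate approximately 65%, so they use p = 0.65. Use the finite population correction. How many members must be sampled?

183

For 95% confidence, z = 1.960.
Unadjusted: n₀ = 1.960² × 0.65 × 0.35 / 0.059² ≈ 251.07, so n₀ = 252.
Finite population correction with N = 663: n = n₀ / (1 + (n₀−1)/N) = 252 / (1 + 251/663) = 252 / 1.3786 ≈ 182.80.
Rounding up, n = 183.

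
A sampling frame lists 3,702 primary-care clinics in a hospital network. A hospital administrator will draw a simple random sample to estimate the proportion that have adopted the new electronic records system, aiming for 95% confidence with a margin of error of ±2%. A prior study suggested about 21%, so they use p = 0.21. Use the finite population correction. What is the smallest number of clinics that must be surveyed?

For 95% confidence, z = 1.960.
Unadjusted: n₀ = 1.960² × 0.21 × 0.79 / 0.020² ≈ 1593.30, so n₀ = 1594.
Finite population correction with N = 3,702: n = n₀ / (1 + (n₀−1)/N) = 1594 / (1 + 1593/3702) = 1594 / 1.4303 ≈ 1114.45.
Rounding up, n = 1115.

1115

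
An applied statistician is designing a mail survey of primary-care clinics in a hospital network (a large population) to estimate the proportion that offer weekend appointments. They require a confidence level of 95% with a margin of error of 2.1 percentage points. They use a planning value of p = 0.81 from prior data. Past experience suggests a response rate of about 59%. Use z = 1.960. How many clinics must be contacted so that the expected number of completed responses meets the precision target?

Completed interviews needed: n₀ = 1.960² × 0.1539 / 0.021² ≈ 1340.64 → 1341.
At a 59% response rate, contacts needed = 1341 / 0.59 ≈ 2272.88 → 2273.

2273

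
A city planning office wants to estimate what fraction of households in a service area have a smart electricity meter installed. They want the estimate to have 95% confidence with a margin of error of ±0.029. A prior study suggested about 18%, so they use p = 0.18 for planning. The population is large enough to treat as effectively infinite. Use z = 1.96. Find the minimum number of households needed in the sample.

675

With p = 0.18, p(1−p) = 0.1476.
n = z²·p(1−p)/E² = 1.96² × 0.1476 / 0.029² = 3.8416 × 0.1476 / 0.000841 ≈ 674.22.
Rounding up gives n = 675.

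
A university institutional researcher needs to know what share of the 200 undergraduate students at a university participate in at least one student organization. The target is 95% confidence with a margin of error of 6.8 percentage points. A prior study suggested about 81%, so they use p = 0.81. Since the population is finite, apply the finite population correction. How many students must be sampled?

79

For 95% confidence, z = 1.960.
Unadjusted: n₀ = 1.960² × 0.81 × 0.19 / 0.068² ≈ 127.86, so n₀ = 128.
Finite population correction with N = 200: n = n₀ / (1 + (n₀−1)/N) = 128 / (1 + 127/200) = 128 / 1.6350 ≈ 78.29.
Rounding up, n = 79.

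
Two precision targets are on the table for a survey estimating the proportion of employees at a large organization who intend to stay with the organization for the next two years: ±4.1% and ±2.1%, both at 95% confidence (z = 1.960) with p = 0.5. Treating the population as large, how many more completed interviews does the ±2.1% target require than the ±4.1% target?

1606

At ±4.1%: n = 1.960² × 0.2500 / 0.041² ≈ 571.33 → 572.
At ±2.1%: n = 1.960² × 0.2500 / 0.021² ≈ 2177.78 → 2178.
Additional respondents: 2178 − 572 = 1606.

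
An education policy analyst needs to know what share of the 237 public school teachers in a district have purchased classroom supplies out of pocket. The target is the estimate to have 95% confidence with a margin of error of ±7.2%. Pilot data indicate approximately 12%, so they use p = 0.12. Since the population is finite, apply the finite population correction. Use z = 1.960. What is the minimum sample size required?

60

Unadjusted: n₀ = 1.960² × 0.12 × 0.88 / 0.072² ≈ 78.25, so n₀ = 79.
Finite population correction with N = 237: n = n₀ / (1 + (n₀−1)/N) = 79 / (1 + 78/237) = 79 / 1.3291 ≈ 59.44.
Rounding up, n = 60.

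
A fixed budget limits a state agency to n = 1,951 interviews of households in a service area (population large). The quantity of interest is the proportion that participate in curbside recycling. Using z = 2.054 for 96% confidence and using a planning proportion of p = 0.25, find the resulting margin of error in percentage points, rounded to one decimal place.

2.0

SE(p̂) = √[p(1−p)/n] = √[0.1875/1951] = 0.00980.
E = z × SE = 2.054 × 0.00980 = 0.02014, or 2.0 percentage points.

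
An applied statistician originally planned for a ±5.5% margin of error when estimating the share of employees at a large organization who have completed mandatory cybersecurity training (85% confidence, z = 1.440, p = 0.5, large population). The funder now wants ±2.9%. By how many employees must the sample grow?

445

At ±5.5%: n = 1.440² × 0.2500 / 0.055² ≈ 171.37 → 172.
At ±2.9%: n = 1.440² × 0.2500 / 0.029² ≈ 616.41 → 617.
Additional respondents: 617 − 172 = 445.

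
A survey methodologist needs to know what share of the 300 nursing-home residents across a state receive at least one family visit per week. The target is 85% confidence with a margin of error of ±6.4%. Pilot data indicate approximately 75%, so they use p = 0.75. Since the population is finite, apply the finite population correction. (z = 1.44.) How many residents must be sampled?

73

Unadjusted: n₀ = 1.44² × 0.75 × 0.25 / 0.064² ≈ 94.92, so n₀ = 95.
Finite population correction with N = 300: n = n₀ / (1 + (n₀−1)/N) = 95 / (1 + 94/300) = 95 / 1.3133 ≈ 72.34.
Rounding up, n = 73.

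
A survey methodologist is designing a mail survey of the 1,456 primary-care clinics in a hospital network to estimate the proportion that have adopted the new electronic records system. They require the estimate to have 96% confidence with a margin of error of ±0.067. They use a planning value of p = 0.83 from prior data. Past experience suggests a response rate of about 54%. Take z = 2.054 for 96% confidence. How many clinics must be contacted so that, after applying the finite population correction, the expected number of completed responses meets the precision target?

Completed interviews needed (unadjusted): n₀ = 2.054² × 0.1411 / 0.067² ≈ 132.61 → 133.
FPC for N = 1,456: n = 133 / (1 + 132/1456) = 133 / 1.0907 ≈ 121.94 → 122.
At a 54% response rate, contacts needed = 122 / 0.54 ≈ 225.93 → 226.

226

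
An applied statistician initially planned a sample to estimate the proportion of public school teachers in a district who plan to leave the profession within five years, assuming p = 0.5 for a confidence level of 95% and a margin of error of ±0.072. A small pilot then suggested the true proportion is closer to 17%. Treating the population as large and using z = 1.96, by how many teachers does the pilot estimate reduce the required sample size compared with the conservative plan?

Conservative (p = 0.5): n = 1.96² × 0.25 / 0.072² ≈ 185.26 → 186.
Using p = 0.17: p(1−p) = 0.1411, so n = 1.96² × 0.1411 / 0.072² ≈ 104.56 → 105.
Reduction: 186 − 105 = 81.

81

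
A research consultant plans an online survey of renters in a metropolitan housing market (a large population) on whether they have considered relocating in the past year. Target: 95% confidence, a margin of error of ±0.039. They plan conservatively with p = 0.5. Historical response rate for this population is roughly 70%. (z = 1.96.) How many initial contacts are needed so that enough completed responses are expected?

Completed interviews needed: n₀ = 1.96² × 0.2500 / 0.039² ≈ 631.43 → 632.
At a 70% response rate, contacts needed = 632 / 0.70 ≈ 902.86 → 903.

903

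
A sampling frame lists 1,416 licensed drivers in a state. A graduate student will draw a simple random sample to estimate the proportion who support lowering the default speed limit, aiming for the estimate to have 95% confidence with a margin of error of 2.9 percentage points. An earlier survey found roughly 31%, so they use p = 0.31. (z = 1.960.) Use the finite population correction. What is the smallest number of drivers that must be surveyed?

Unadjusted: n₀ = 1.960² × 0.31 × 0.69 / 0.029² ≈ 977.07, so n₀ = 978.
Finite population correction with N = 1,416: n = n₀ / (1 + (n₀−1)/N) = 978 / (1 + 977/1416) = 978 / 1.6900 ≈ 578.71.
Rounding up, n = 579.

579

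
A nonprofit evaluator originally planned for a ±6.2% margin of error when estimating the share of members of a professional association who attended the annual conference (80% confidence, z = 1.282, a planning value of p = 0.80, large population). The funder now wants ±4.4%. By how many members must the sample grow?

67

At ±6.2%: n = 1.282² × 0.1600 / 0.062² ≈ 68.41 → 69.
At ±4.4%: n = 1.282² × 0.1600 / 0.044² ≈ 135.83 → 136.
Additional respondents: 136 − 69 = 67.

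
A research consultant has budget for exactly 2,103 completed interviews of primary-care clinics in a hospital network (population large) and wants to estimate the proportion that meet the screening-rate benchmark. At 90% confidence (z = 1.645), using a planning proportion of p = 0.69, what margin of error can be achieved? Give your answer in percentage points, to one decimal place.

1.7

SE(p̂) = √[p(1−p)/n] = √[0.2139/2103] = 0.01009.
E = z × SE = 1.645 × 0.01009 = 0.01659, or 1.7 percentage points.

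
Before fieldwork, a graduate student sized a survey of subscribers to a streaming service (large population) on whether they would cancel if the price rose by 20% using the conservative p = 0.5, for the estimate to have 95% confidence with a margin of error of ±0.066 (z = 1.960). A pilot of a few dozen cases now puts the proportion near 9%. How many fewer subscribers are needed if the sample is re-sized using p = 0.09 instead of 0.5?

148

Conservative (p = 0.5): n = 1.960² × 0.25 / 0.066² ≈ 220.48 → 221.
Using p = 0.09: p(1−p) = 0.0819, so n = 1.960² × 0.0819 / 0.066² ≈ 72.23 → 73.
Reduction: 221 − 73 = 148.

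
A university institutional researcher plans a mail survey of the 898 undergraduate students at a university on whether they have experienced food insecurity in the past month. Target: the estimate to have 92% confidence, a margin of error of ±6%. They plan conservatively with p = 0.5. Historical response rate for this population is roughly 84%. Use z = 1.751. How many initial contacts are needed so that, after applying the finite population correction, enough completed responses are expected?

206

Completed interviews needed (unadjusted): n₀ = 1.751² × 0.2500 / 0.060² ≈ 212.92 → 213.
FPC for N = 898: n = 213 / (1 + 212/898) = 213 / 1.2361 ≈ 172.32 → 173.
At an 84% response rate, contacts needed = 173 / 0.84 ≈ 205.95 → 206.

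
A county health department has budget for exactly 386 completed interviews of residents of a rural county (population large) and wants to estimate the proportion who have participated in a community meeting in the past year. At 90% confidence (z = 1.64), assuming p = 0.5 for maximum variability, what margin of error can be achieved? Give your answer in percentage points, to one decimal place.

4.2

SE(p̂) = √[p(1−p)/n] = √[0.2500/386] = 0.02545.
E = z × SE = 1.64 × 0.02545 = 0.04174, or 4.2 percentage points.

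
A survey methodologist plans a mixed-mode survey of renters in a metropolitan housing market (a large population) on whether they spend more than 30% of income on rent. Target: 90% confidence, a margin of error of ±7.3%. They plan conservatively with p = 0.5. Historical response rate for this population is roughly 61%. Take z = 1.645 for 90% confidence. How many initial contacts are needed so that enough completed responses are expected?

Completed interviews needed: n₀ = 1.645² × 0.2500 / 0.073² ≈ 126.95 → 127.
At a 61% response rate, contacts needed = 127 / 0.61 ≈ 208.20 → 209.

209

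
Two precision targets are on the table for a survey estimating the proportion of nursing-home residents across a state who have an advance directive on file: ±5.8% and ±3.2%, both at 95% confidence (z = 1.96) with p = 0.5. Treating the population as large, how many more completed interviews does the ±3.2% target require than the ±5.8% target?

652

At ±5.8%: n = 1.96² × 0.2500 / 0.058² ≈ 285.49 → 286.
At ±3.2%: n = 1.96² × 0.2500 / 0.032² ≈ 937.89 → 938.
Additional respondents: 938 − 286 = 652.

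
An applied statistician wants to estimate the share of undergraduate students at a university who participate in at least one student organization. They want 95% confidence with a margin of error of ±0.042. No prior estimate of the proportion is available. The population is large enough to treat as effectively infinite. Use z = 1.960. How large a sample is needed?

545

With no prior estimate, use p = 0.5, giving p(1−p) = 0.25.
n = z²·p(1−p)/E² = 1.960² × 0.2500 / 0.042² = 3.8416 × 0.2500 / 0.001764 ≈ 544.44.
Rounding up gives n = 545.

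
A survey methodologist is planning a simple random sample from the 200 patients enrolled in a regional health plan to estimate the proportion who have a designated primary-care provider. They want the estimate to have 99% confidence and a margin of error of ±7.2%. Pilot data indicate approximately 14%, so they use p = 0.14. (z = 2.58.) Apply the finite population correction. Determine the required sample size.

88

Unadjusted: n₀ = 2.58² × 0.14 × 0.86 / 0.072² ≈ 154.60, so n₀ = 155.
Finite population correction with N = 200: n = n₀ / (1 + (n₀−1)/N) = 155 / (1 + 154/200) = 155 / 1.7700 ≈ 87.57.
Rounding up, n = 88.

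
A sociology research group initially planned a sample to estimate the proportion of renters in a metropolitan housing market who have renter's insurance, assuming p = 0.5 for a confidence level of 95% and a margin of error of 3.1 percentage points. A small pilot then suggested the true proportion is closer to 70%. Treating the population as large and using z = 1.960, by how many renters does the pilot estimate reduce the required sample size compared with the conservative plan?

Conservative (p = 0.5): n = 1.960² × 0.25 / 0.031² ≈ 999.38 → 1000.
Using p = 0.70: p(1−p) = 0.2100, so n = 1.960² × 0.2100 / 0.031² ≈ 839.48 → 840.
Reduction: 1000 − 840 = 160.

160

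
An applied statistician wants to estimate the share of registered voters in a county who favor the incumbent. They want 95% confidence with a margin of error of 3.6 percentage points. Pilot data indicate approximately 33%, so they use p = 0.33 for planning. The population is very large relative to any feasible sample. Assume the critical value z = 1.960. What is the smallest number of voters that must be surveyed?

656

With p = 0.33, p(1−p) = 0.2211.
n = z²·p(1−p)/E² = 1.960² × 0.2211 / 0.036² = 3.8416 × 0.2211 / 0.001296 ≈ 655.38.
Rounding up gives n = 656.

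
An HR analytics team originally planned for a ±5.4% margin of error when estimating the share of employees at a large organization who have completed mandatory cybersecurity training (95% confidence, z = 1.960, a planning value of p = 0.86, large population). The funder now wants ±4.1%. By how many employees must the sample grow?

117

At ±5.4%: n = 1.960² × 0.1204 / 0.054² ≈ 158.62 → 159.
At ±4.1%: n = 1.960² × 0.1204 / 0.041² ≈ 275.15 → 276.
Additional respondents: 276 − 159 = 117.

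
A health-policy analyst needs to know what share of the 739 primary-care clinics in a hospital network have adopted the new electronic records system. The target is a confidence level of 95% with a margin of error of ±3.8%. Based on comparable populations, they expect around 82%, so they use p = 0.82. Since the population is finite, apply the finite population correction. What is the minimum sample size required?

257

For 95% confidence, z = 1.960.
Unadjusted: n₀ = 1.960² × 0.82 × 0.18 / 0.038² ≈ 392.67, so n₀ = 393.
Finite population correction with N = 739: n = n₀ / (1 + (n₀−1)/N) = 393 / (1 + 392/739) = 393 / 1.5304 ≈ 256.79.
Rounding up, n = 257.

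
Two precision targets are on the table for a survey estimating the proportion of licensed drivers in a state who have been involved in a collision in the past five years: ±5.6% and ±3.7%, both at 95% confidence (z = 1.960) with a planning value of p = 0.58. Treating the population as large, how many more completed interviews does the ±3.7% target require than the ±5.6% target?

At ±5.6%: n = 1.960² × 0.2436 / 0.056² ≈ 298.41 → 299.
At ±3.7%: n = 1.960² × 0.2436 / 0.037² ≈ 683.57 → 684.
Additional respondents: 684 − 299 = 385.

385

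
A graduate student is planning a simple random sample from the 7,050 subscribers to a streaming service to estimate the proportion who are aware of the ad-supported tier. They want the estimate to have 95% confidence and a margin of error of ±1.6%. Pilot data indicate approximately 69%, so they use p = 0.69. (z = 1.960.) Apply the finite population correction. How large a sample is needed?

Unadjusted: n₀ = 1.960² × 0.69 × 0.31 / 0.016² ≈ 3209.84, so n₀ = 3210.
Finite population correction with N = 7,050: n = n₀ / (1 + (n₀−1)/N) = 3210 / (1 + 3209/7050) = 3210 / 1.4552 ≈ 2205.92.
Rounding up, n = 2206.

2206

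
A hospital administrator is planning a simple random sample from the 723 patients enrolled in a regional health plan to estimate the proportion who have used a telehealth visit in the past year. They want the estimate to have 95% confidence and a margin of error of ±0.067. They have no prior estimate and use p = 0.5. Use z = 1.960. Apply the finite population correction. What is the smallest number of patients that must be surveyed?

166

Unadjusted: n₀ = 1.960² × 0.50 × 0.50 / 0.067² ≈ 213.95, so n₀ = 214.
Finite population correction with N = 723: n = n₀ / (1 + (n₀−1)/N) = 214 / (1 + 213/723) = 214 / 1.2946 ≈ 165.30.
Rounding up, n = 166.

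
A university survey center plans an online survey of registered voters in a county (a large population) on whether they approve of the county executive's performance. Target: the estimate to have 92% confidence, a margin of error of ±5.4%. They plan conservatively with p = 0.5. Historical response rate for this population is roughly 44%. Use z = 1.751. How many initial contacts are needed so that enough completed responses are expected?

Completed interviews needed: n₀ = 1.751² × 0.2500 / 0.054² ≈ 262.86 → 263.
At a 44% response rate, contacts needed = 263 / 0.44 ≈ 597.73 → 598.

598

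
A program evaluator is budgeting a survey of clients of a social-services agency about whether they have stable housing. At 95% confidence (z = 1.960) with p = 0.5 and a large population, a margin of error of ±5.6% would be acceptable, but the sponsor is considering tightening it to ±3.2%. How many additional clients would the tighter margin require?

631

At ±5.6%: n = 1.960² × 0.2500 / 0.056² ≈ 306.25 → 307.
At ±3.2%: n = 1.960² × 0.2500 / 0.032² ≈ 937.89 → 938.
Additional respondents: 938 − 307 = 631.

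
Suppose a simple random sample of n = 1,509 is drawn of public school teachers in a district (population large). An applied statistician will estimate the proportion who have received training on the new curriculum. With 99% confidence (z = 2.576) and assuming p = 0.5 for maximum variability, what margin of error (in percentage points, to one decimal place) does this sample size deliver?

3.3

SE(p̂) = √[p(1−p)/n] = √[0.2500/1509] = 0.01287.
E = z × SE = 2.576 × 0.01287 = 0.03316, or 3.3 percentage points.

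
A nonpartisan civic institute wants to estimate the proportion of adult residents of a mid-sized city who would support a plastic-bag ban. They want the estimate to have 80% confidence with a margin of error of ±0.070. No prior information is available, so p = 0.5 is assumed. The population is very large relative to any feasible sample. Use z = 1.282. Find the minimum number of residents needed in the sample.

With p = 0.5, p(1−p) = 0.25.
n = z²·p(1−p)/E² = 1.282² × 0.2500 / 0.070² = 1.6435 × 0.2500 / 0.004900 ≈ 83.85.
Rounding up gives n = 84.

84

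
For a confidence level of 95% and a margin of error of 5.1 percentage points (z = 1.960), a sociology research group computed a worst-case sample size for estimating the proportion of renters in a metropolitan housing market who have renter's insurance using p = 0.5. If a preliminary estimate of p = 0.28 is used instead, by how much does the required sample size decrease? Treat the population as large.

72

Conservative (p = 0.5): n = 1.960² × 0.25 / 0.051² ≈ 369.24 → 370.
Using p = 0.28: p(1−p) = 0.2016, so n = 1.960² × 0.2016 / 0.051² ≈ 297.76 → 298.
Reduction: 370 − 298 = 72.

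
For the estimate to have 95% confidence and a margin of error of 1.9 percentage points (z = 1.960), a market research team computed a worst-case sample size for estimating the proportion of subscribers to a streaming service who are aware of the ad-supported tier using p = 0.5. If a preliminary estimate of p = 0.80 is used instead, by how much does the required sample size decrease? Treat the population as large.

958

Conservative (p = 0.5): n = 1.960² × 0.25 / 0.019² ≈ 2660.39 → 2661.
Using p = 0.80: p(1−p) = 0.1600, so n = 1.960² × 0.1600 / 0.019² ≈ 1702.65 → 1703.
Reduction: 2661 − 1703 = 958.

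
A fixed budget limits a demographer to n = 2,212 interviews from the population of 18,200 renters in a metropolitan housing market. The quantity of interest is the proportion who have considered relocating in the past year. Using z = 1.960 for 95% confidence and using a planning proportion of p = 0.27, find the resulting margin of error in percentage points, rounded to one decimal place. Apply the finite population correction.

Finite-population factor: (N−n)/(N−1) = (18200−2212)/(18200−1) = 0.8785.
SE(p̂) = √[p(1−p)/n · (N−n)/(N−1)] = √[0.1971/2212 × 0.8785] = 0.00885.
E = z × SE = 1.960 × 0.00885 = 0.01734 ≈ 1.7 percentage points.

1.7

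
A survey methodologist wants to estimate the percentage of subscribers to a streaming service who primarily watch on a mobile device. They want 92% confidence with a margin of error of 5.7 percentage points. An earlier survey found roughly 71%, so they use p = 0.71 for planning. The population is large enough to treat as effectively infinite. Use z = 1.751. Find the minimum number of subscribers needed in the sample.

195

With p = 0.71, p(1−p) = 0.2059.
n = z²·p(1−p)/E² = 1.751² × 0.2059 / 0.057² = 3.0660 × 0.2059 / 0.003249 ≈ 194.30.
Rounding up gives n = 195.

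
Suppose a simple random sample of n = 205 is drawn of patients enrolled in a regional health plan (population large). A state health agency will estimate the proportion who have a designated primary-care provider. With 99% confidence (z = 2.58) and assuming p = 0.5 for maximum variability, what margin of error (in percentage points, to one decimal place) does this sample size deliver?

SE(p̂) = √[p(1−p)/n] = √[0.2500/205] = 0.03492.
E = z × SE = 2.58 × 0.03492 = 0.09010, or 9.0 percentage points.

9.0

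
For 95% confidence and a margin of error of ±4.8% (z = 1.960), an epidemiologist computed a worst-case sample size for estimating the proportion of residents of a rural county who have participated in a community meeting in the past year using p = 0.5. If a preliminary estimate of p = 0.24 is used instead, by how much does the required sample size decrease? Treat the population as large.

112

Conservative (p = 0.5): n = 1.960² × 0.25 / 0.048² ≈ 416.84 → 417.
Using p = 0.24: p(1−p) = 0.1824, so n = 1.960² × 0.1824 / 0.048² ≈ 304.13 → 305.
Reduction: 417 − 305 = 112.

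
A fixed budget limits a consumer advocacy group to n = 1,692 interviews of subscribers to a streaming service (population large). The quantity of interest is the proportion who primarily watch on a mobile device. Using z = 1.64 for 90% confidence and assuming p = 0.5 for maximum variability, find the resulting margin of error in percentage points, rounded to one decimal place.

2.0

SE(p̂) = √[p(1−p)/n] = √[0.2500/1692] = 0.01216.
E = z × SE = 1.64 × 0.01216 = 0.01993, or 2.0 percentage points.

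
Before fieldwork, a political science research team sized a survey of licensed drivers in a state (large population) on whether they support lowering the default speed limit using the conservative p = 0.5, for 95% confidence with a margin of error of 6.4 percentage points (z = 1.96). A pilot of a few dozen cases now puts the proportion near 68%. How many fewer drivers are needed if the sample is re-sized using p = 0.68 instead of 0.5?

30

Conservative (p = 0.5): n = 1.96² × 0.25 / 0.064² ≈ 234.47 → 235.
Using p = 0.68: p(1−p) = 0.2176, so n = 1.96² × 0.2176 / 0.064² ≈ 204.08 → 205.
Reduction: 235 − 205 = 30.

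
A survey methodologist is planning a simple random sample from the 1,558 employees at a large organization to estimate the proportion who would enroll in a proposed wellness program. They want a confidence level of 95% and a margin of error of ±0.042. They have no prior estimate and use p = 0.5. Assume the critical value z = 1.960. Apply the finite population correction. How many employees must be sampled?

Unadjusted: n₀ = 1.960² × 0.50 × 0.50 / 0.042² ≈ 544.44, so n₀ = 545.
Finite population correction with N = 1,558: n = n₀ / (1 + (n₀−1)/N) = 545 / (1 + 544/1558) = 545 / 1.3492 ≈ 403.95.
Rounding up, n = 404.

404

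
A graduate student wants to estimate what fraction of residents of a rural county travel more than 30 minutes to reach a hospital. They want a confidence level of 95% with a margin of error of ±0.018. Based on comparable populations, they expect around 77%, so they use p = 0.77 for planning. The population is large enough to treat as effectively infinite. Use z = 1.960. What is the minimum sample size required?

2100

With p = 0.77, p(1−p) = 0.1771.
n = z²·p(1−p)/E² = 1.960² × 0.1771 / 0.018² = 3.8416 × 0.1771 / 0.000324 ≈ 2099.84.
Rounding up gives n = 2100.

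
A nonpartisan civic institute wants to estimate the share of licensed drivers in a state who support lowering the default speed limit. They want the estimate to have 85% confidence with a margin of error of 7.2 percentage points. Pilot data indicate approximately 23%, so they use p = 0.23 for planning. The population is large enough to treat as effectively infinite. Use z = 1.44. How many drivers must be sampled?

71

With p = 0.23, p(1−p) = 0.1771.
n = z²·p(1−p)/E² = 1.44² × 0.1771 / 0.072² = 2.0736 × 0.1771 / 0.005184 ≈ 70.84.
Rounding up gives n = 71.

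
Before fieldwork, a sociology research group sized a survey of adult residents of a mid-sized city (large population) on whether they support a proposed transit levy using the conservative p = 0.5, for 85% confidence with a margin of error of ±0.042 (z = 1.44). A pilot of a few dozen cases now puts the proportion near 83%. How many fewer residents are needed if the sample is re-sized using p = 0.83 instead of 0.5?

128

Conservative (p = 0.5): n = 1.44² × 0.25 / 0.042² ≈ 293.88 → 294.
Using p = 0.83: p(1−p) = 0.1411, so n = 1.44² × 0.1411 / 0.042² ≈ 165.86 → 166.
Reduction: 294 − 166 = 128.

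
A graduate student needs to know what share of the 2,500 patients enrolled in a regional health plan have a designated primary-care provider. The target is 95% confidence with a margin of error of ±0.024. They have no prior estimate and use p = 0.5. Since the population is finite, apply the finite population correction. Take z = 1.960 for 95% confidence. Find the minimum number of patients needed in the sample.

1001

Unadjusted: n₀ = 1.960² × 0.50 × 0.50 / 0.024² ≈ 1667.36, so n₀ = 1668.
Finite population correction with N = 2,500: n = n₀ / (1 + (n₀−1)/N) = 1668 / (1 + 1667/2500) = 1668 / 1.6668 ≈ 1000.72.
Rounding up, n = 1001.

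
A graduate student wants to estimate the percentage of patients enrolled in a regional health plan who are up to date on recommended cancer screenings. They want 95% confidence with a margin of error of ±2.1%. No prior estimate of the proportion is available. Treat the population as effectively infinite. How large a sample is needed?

For 95% confidence, z = 1.960.
With no prior estimate, use p = 0.5, giving p(1−p) = 0.25.
n = z²·p(1−p)/E² = 1.960² × 0.2500 / 0.021² = 3.8416 × 0.2500 / 0.000441 ≈ 2177.78.
Rounding up gives n = 2178.

2178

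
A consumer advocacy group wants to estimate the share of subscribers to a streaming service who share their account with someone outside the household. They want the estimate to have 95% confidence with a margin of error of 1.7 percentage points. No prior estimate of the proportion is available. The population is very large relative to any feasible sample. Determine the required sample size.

For 95% confidence, z = 1.96.
With no prior estimate, use p = 0.5, giving p(1−p) = 0.25.
n = z²·p(1−p)/E² = 1.96² × 0.2500 / 0.017² = 3.8416 × 0.2500 / 0.000289 ≈ 3323.18.
Rounding up gives n = 3324.

3324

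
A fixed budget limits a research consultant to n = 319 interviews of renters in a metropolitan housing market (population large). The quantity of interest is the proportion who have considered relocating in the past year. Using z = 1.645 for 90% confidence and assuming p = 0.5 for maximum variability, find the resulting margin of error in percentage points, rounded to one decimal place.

4.6

SE(p̂) = √[p(1−p)/n] = √[0.2500/319] = 0.02799.
E = z × SE = 1.645 × 0.02799 = 0.04605, or 4.6 percentage points.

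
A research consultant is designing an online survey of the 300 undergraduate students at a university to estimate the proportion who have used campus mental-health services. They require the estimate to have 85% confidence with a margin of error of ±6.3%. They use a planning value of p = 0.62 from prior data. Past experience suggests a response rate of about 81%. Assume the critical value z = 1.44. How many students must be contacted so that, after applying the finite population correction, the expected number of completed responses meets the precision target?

Completed interviews needed (unadjusted): n₀ = 1.44² × 0.2356 / 0.063² ≈ 123.09 → 124.
FPC for N = 300: n = 124 / (1 + 123/300) = 124 / 1.4100 ≈ 87.94 → 88.
At an 81% response rate, contacts needed = 88 / 0.81 ≈ 108.64 → 109.

109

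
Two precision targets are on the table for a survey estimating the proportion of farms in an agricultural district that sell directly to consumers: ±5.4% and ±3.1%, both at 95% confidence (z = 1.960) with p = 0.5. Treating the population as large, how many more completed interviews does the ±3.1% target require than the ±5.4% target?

670

At ±5.4%: n = 1.960² × 0.2500 / 0.054² ≈ 329.36 → 330.
At ±3.1%: n = 1.960² × 0.2500 / 0.031² ≈ 999.38 → 1000.
Additional respondents: 1000 − 330 = 670.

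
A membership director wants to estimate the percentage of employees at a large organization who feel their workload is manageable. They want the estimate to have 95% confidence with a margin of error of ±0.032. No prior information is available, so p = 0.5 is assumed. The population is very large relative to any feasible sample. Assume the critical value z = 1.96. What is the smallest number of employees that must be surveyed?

With p = 0.5, p(1−p) = 0.25.
n = z²·p(1−p)/E² = 1.96² × 0.2500 / 0.032² = 3.8416 × 0.2500 / 0.001024 ≈ 937.89.
Rounding up gives n = 938.

938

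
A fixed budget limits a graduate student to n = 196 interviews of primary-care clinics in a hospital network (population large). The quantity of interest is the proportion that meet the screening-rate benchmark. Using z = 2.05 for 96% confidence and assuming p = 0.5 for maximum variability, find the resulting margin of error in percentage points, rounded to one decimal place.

7.3

SE(p̂) = √[p(1−p)/n] = √[0.2500/196] = 0.03571.
E = z × SE = 2.05 × 0.03571 = 0.07321, or 7.3 percentage points.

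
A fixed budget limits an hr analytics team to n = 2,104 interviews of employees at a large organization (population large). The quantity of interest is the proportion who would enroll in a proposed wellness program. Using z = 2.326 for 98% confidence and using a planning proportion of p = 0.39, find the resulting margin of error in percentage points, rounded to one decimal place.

2.5

SE(p̂) = √[p(1−p)/n] = √[0.2379/2104] = 0.01063.
E = z × SE = 2.326 × 0.01063 = 0.02473, or 2.5 percentage points.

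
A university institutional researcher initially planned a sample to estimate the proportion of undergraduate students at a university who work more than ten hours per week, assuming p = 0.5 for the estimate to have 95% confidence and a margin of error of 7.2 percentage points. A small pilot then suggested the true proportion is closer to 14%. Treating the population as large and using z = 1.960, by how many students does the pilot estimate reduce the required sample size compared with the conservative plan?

96

Conservative (p = 0.5): n = 1.960² × 0.25 / 0.072² ≈ 185.26 → 186.
Using p = 0.14: p(1−p) = 0.1204, so n = 1.960² × 0.1204 / 0.072² ≈ 89.22 → 90.
Reduction: 186 − 90 = 96.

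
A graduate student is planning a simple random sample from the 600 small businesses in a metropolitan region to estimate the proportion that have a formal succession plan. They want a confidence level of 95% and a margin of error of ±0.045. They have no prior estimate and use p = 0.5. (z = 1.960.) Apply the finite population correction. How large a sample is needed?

Unadjusted: n₀ = 1.960² × 0.50 × 0.50 / 0.045² ≈ 474.27, so n₀ = 475.
Finite population correction with N = 600: n = n₀ / (1 + (n₀−1)/N) = 475 / (1 + 474/600) = 475 / 1.7900 ≈ 265.36.
Rounding up, n = 266.

266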